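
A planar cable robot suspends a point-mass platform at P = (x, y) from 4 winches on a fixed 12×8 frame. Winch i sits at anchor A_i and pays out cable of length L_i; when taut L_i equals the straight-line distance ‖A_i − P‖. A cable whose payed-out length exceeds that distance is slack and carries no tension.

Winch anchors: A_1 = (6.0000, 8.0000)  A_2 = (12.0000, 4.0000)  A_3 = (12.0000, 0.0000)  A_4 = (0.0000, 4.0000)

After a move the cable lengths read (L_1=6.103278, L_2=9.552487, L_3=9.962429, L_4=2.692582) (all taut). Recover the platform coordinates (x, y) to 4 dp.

(2.5000, 3.0000)

expand ‖A_i−P‖²=L_i² and subtract eq 1 (k_i ≔ ‖A_i‖²−L_i²)
k_1 = 36.0000+64.0000−37.2500 = 62.7500
eq1−eq2 → [-12.0000  8.0000]·P = -6.0000
eq1−eq3 → [-12.0000  16.0000]·P = 18.0000
eq1−eq4 → [12.0000  8.0000]·P = 54.0000
2×2 solve → P = (2.5000, 3.0000)
check cable 4: ‖A_4−P‖² = 7.2500 ≈ L_4² = 7.2500 ✓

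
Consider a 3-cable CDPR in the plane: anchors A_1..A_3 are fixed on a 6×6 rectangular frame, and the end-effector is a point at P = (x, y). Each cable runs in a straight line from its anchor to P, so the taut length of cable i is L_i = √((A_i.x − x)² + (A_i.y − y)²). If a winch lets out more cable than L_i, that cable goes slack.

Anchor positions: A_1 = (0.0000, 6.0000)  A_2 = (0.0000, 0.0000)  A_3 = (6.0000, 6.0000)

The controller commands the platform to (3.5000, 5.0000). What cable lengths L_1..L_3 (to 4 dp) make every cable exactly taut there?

cable 1: Δx=-3.5000, Δy=1.0000; L_1 = √(Δx²+Δy²) = 3.6401
cable 2: Δx=-3.5000, Δy=-5.0000; L_2 = √(Δx²+Δy²) = 6.1033
cable 3: Δx=2.5000, Δy=1.0000; L_3 = √(Δx²+Δy²) = 2.6926

(3.6401, 6.1033, 2.6926)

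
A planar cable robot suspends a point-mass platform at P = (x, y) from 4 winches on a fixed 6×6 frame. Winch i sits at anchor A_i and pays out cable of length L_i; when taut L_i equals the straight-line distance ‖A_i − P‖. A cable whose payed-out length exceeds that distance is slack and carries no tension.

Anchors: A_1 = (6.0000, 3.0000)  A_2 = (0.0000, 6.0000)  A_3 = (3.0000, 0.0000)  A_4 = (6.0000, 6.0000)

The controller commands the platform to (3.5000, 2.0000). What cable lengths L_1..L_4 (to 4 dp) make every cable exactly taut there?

(2.6926, 5.3151, 2.0616, 4.7170)

L_1: Δ = A_1−P = (2.5000, 1.0000) → ‖Δ‖ = √7.2500 = 2.6926
L_2: Δ = A_2−P = (-3.5000, 4.0000) → ‖Δ‖ = √28.2500 = 5.3151
L_3: Δ = A_3−P = (-0.5000, -2.0000) → ‖Δ‖ = √4.2500 = 2.0616
L_4: Δ = A_4−P = (2.5000, 4.0000) → ‖Δ‖ = √22.2500 = 4.7170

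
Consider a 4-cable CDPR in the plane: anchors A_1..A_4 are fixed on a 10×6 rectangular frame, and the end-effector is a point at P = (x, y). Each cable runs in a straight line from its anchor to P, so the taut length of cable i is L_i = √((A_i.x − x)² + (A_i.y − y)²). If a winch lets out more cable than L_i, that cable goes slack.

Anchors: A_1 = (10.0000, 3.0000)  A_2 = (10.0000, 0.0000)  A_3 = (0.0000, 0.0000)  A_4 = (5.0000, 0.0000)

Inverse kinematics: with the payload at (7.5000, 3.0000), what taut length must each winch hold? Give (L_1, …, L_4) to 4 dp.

cable 1: Δx=2.5000, Δy=0.0000; L_1 = √(Δx²+Δy²) = 2.5000
cable 2: Δx=2.5000, Δy=-3.0000; L_2 = √(Δx²+Δy²) = 3.9051
cable 3: Δx=-7.5000, Δy=-3.0000; L_3 = √(Δx²+Δy²) = 8.0777
cable 4: Δx=-2.5000, Δy=-3.0000; L_4 = √(Δx²+Δy²) = 3.9051

(2.5000, 3.9051, 8.0777, 3.9051)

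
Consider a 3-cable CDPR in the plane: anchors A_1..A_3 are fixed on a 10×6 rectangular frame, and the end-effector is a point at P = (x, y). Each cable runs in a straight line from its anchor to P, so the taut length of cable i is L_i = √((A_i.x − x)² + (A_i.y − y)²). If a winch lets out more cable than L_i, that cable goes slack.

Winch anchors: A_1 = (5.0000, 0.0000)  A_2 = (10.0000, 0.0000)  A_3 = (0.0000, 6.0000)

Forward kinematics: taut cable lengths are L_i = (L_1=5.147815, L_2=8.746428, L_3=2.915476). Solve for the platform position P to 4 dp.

each cable: (A_i−P)·(A_i−P) = L_i²; let c_i = ‖A_i‖²−L_i²
c_1 = 25.0000+0.0000−26.5000 = -1.5000
row 1: -10.0000x + 0.0000y = -25.0000  (c_2=23.5000)
row 2: 10.0000x − 12.0000y = -29.0000  (c_3=27.5000)
Cramer on rows 1–2 → x = 2.5000, y = 4.5000

(2.5000, 4.5000)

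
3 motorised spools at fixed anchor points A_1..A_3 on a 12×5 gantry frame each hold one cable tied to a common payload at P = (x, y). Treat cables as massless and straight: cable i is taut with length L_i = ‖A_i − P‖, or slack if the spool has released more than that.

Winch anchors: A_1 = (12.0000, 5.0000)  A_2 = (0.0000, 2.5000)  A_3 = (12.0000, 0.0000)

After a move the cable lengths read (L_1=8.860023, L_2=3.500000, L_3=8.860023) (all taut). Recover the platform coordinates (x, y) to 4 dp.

(3.5000, 2.5000)

each cable: (A_i−P)·(A_i−P) = L_i²; let k_i = ‖A_i‖²−L_i²
k_1 = 144.0000+25.0000−78.5000 = 90.5000
row 1: 24.0000x + 5.0000y = 96.5000  (k_2=-6.0000)
row 2: 0.0000x + 10.0000y = 25.0000  (k_3=65.5000)
Cramer on rows 1–2 → x = 3.5000, y = 2.5000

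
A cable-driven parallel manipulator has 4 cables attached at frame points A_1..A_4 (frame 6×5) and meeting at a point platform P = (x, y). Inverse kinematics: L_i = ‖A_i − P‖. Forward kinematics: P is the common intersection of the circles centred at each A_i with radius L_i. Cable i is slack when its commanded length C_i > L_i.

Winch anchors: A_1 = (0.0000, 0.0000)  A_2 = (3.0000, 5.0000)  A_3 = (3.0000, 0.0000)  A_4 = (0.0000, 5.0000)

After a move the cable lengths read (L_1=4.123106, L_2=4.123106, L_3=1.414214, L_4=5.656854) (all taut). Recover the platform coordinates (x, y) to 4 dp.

expand ‖A_i−P‖²=L_i² and subtract eq 1 (q_i ≔ ‖A_i‖²−L_i²)
q_1 = 0.0000+0.0000−17.0000 = -17.0000
eq1−eq2 → [-6.0000  -10.0000]·P = -34.0000
eq1−eq3 → [-6.0000  0.0000]·P = -24.0000
eq1−eq4 → [0.0000  -10.0000]·P = -10.0000
2×2 solve → P = (4.0000, 1.0000)
check cable 4: ‖A_4−P‖² = 32.0000 ≈ L_4² = 32.0000 ✓

(4.0000, 1.0000)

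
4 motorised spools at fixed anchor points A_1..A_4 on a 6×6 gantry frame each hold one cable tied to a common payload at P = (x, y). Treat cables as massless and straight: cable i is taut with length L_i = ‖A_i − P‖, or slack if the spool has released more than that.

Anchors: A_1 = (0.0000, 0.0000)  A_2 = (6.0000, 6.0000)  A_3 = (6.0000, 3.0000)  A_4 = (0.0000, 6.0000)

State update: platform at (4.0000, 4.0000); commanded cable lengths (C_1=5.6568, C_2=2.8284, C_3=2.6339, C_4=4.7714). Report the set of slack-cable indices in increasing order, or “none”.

3, 4

i=1: geometric 5.6569 vs commanded 5.6568 ⇒ taut
i=2: geometric 2.8284 vs commanded 2.8284 ⇒ taut
i=3: geometric 2.2361 vs commanded 2.6339 ⇒ slack
i=4: geometric 4.4721 vs commanded 4.7714 ⇒ slack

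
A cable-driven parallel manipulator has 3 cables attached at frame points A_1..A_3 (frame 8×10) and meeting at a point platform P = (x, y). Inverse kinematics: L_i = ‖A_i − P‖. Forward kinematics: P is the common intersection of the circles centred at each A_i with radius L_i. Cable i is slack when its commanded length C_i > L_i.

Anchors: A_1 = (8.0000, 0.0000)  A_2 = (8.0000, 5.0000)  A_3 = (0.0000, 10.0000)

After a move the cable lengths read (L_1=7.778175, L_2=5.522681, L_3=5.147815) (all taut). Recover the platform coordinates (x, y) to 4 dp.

expand ‖A_i−P‖²=L_i² and subtract eq 1 (c_i ≔ ‖A_i‖²−L_i²)
c_1 = 64.0000+0.0000−60.5000 = 3.5000
eq1−eq2 → [0.0000  -10.0000]·P = -55.0000
eq1−eq3 → [16.0000  -20.0000]·P = -70.0000
2×2 solve → P = (2.5000, 5.5000)

(2.5000, 5.5000)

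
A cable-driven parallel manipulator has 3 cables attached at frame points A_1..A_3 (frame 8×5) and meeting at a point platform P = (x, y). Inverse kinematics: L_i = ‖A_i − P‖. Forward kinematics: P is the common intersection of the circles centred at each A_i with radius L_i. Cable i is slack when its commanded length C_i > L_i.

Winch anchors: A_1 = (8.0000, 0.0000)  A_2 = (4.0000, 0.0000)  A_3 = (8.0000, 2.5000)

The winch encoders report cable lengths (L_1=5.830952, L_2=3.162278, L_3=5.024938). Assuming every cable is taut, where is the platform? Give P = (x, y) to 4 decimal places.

(3.0000, 3.0000)

circle eqns → linear via eq_j − eq_1; set q_j = A_j·A_j − L_j²
q_1 = 64.0000+0.0000−34.0000 = 30.0000
8.0000·x + 0.0000·y = q_1−q_2 = 24.0000
0.0000·x − 5.0000·y = q_1−q_3 = -15.0000
solve first two rows → x=3.0000, y=3.0000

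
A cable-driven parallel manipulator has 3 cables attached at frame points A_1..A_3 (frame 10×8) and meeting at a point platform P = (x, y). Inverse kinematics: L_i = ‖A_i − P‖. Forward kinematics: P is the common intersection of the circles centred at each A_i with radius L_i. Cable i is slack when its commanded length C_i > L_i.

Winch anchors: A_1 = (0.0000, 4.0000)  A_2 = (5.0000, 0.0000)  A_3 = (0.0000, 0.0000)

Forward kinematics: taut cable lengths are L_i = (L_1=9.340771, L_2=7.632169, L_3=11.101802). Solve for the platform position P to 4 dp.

(9.0000, 6.5000)

each cable: (A_i−P)·(A_i−P) = L_i²; let c_i = ‖A_i‖²−L_i²
c_1 = 0.0000+16.0000−87.2500 = -71.2500
row 1: -10.0000x + 8.0000y = -38.0000  (c_2=-33.2500)
row 2: 0.0000x + 8.0000y = 52.0000  (c_3=-123.2500)
Cramer on rows 1–2 → x = 9.0000, y = 6.5000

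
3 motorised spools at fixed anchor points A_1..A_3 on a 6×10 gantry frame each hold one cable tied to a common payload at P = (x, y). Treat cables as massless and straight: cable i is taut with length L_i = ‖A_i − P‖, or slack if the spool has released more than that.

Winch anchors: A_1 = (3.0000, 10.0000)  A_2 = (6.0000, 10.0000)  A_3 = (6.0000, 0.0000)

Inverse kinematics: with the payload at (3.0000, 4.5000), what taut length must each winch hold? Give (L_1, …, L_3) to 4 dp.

L_1 = √((3.0000−3.0000)² + (10.0000−4.5000)²) = 5.5000
L_2 = √((6.0000−3.0000)² + (10.0000−4.5000)²) = 6.2650
L_3 = √((6.0000−3.0000)² + (0.0000−4.5000)²) = 5.4083

(5.5000, 6.2650, 5.4083)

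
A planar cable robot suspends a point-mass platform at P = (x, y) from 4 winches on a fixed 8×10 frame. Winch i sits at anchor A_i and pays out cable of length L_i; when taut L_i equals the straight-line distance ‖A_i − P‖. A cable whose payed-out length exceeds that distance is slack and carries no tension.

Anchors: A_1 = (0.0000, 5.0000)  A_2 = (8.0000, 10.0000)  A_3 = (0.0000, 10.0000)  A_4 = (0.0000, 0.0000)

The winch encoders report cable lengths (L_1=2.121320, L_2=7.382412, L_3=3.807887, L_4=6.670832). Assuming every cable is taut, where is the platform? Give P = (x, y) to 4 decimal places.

expand ‖A_i−P‖²=L_i² and subtract eq 1 (c_i ≔ ‖A_i‖²−L_i²)
c_1 = 0.0000+25.0000−4.5000 = 20.5000
eq1−eq2 → [-16.0000  -10.0000]·P = -89.0000
eq1−eq3 → [0.0000  -10.0000]·P = -65.0000
eq1−eq4 → [0.0000  10.0000]·P = 65.0000
2×2 solve → P = (1.5000, 6.5000)
check cable 4: ‖A_4−P‖² = 44.5000 ≈ L_4² = 44.5000 ✓

(1.5000, 6.5000)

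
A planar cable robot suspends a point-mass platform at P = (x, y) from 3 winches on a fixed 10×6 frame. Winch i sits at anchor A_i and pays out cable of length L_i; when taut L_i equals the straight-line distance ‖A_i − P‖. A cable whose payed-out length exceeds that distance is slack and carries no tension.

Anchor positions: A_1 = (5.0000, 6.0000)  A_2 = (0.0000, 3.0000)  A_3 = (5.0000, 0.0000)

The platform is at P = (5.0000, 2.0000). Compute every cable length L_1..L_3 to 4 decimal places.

(4.0000, 5.0990, 2.0000)

L_1 = √((5.0000−5.0000)² + (6.0000−2.0000)²) = 4.0000
L_2 = √((0.0000−5.0000)² + (3.0000−2.0000)²) = 5.0990
L_3 = √((5.0000−5.0000)² + (0.0000−2.0000)²) = 2.0000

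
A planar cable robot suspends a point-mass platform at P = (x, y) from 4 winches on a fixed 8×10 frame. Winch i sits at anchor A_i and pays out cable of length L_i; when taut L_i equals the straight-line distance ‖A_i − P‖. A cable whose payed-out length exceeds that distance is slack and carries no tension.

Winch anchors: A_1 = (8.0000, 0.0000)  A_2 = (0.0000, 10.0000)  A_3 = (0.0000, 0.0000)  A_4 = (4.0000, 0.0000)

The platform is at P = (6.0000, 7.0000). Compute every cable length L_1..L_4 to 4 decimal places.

L_1 = √((8.0000−6.0000)² + (0.0000−7.0000)²) = 7.2801
L_2 = √((0.0000−6.0000)² + (10.0000−7.0000)²) = 6.7082
L_3 = √((0.0000−6.0000)² + (0.0000−7.0000)²) = 9.2195
L_4 = √((4.0000−6.0000)² + (0.0000−7.0000)²) = 7.2801

(7.2801, 6.7082, 9.2195, 7.2801)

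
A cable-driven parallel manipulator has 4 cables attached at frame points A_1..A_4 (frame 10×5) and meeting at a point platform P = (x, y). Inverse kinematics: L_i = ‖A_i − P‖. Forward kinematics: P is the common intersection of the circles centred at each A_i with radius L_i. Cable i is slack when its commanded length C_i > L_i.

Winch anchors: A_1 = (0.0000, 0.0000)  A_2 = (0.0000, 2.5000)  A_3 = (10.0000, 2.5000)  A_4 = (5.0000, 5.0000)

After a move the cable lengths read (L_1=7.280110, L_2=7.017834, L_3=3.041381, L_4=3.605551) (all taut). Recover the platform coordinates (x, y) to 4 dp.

expand ‖A_i−P‖²=L_i² and subtract eq 1 (c_i ≔ ‖A_i‖²−L_i²)
c_1 = 0.0000+0.0000−53.0000 = -53.0000
eq1−eq2 → [0.0000  -5.0000]·P = -10.0000
eq1−eq3 → [-20.0000  -5.0000]·P = -150.0000
eq1−eq4 → [-10.0000  -10.0000]·P = -90.0000
2×2 solve → P = (7.0000, 2.0000)
check cable 4: ‖A_4−P‖² = 13.0000 ≈ L_4² = 13.0000 ✓

(7.0000, 2.0000)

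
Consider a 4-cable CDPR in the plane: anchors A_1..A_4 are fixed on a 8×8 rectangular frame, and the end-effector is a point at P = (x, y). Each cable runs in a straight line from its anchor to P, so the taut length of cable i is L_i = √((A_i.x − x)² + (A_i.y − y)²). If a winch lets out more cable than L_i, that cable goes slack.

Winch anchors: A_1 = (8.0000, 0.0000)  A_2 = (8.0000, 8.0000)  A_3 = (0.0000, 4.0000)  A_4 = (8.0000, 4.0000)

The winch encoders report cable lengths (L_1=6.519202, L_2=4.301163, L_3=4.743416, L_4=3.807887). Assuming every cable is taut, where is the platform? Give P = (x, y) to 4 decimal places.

each cable: (A_i−P)·(A_i−P) = L_i²; let c_i = ‖A_i‖²−L_i²
c_1 = 64.0000+0.0000−42.5000 = 21.5000
row 1: 0.0000x − 16.0000y = -88.0000  (c_2=109.5000)
row 2: 16.0000x − 8.0000y = 28.0000  (c_3=-6.5000)
row 3: 0.0000x − 8.0000y = -44.0000  (c_4=65.5000)
Cramer on rows 1–2 → x = 4.5000, y = 5.5000
check cable 4: ‖A_4−P‖² = 14.5000 ≈ L_4² = 14.5000 ✓

(4.5000, 5.5000)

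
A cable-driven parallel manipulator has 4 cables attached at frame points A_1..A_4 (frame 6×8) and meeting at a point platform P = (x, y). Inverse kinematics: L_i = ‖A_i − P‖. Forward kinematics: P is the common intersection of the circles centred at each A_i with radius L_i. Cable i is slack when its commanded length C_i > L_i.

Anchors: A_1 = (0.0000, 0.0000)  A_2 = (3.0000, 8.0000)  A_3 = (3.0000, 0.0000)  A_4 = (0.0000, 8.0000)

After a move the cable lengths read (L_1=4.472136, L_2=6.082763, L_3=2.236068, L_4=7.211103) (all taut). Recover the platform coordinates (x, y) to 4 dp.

expand ‖A_i−P‖²=L_i² and subtract eq 1 (c_i ≔ ‖A_i‖²−L_i²)
c_1 = 0.0000+0.0000−20.0000 = -20.0000
eq1−eq2 → [-6.0000  -16.0000]·P = -56.0000
eq1−eq3 → [-6.0000  0.0000]·P = -24.0000
eq1−eq4 → [0.0000  -16.0000]·P = -32.0000
2×2 solve → P = (4.0000, 2.0000)
check cable 4: ‖A_4−P‖² = 52.0000 ≈ L_4² = 52.0000 ✓

(4.0000, 2.0000)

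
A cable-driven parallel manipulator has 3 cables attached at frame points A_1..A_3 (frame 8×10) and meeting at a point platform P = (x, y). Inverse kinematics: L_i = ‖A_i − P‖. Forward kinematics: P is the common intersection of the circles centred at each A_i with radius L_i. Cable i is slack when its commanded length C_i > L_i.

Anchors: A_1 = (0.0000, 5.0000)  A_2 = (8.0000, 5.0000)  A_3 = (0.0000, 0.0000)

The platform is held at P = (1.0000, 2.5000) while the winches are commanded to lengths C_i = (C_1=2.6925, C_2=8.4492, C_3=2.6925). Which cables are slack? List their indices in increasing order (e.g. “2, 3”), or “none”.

cable 1: √((-1.0000)²+(2.5000)²)=2.6926, C_1=2.6925: taut
cable 2: √((7.0000)²+(2.5000)²)=7.4330, C_2=8.4492: slack
cable 3: √((-1.0000)²+(-2.5000)²)=2.6926, C_3=2.6925: taut

2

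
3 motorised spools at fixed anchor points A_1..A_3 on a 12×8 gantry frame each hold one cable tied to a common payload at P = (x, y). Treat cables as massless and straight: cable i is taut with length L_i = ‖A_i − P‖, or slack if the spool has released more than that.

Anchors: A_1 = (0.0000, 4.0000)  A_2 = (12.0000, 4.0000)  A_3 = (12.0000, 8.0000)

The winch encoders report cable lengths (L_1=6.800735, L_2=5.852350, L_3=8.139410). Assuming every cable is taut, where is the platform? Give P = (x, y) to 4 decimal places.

(6.5000, 2.0000)

circle eqns → linear via eq_j − eq_1; set c_j = A_j·A_j − L_j²
c_1 = 0.0000+16.0000−46.2500 = -30.2500
-24.0000·x + 0.0000·y = c_1−c_2 = -156.0000
-24.0000·x − 8.0000·y = c_1−c_3 = -172.0000
solve first two rows → x=6.5000, y=2.0000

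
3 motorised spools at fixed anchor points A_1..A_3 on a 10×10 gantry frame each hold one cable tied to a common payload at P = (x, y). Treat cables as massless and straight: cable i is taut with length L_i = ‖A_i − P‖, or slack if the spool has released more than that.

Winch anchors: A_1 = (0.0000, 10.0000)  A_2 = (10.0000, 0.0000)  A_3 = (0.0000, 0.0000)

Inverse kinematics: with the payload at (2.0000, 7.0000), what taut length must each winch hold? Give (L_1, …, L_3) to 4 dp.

(3.6056, 10.6301, 7.2801)

cable 1: Δx=-2.0000, Δy=3.0000; L_1 = √(Δx²+Δy²) = 3.6056
cable 2: Δx=8.0000, Δy=-7.0000; L_2 = √(Δx²+Δy²) = 10.6301
cable 3: Δx=-2.0000, Δy=-7.0000; L_3 = √(Δx²+Δy²) = 7.2801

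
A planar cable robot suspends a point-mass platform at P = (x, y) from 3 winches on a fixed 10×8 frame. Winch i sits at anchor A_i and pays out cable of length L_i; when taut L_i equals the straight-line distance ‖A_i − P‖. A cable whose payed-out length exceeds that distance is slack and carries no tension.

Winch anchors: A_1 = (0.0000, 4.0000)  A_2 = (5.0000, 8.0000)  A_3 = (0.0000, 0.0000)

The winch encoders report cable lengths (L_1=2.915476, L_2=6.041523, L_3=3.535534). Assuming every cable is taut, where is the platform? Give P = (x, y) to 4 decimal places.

each cable: (A_i−P)·(A_i−P) = L_i²; let k_i = ‖A_i‖²−L_i²
k_1 = 0.0000+16.0000−8.5000 = 7.5000
row 1: -10.0000x − 8.0000y = -45.0000  (k_2=52.5000)
row 2: 0.0000x + 8.0000y = 20.0000  (k_3=-12.5000)
Cramer on rows 1–2 → x = 2.5000, y = 2.5000

(2.5000, 2.5000)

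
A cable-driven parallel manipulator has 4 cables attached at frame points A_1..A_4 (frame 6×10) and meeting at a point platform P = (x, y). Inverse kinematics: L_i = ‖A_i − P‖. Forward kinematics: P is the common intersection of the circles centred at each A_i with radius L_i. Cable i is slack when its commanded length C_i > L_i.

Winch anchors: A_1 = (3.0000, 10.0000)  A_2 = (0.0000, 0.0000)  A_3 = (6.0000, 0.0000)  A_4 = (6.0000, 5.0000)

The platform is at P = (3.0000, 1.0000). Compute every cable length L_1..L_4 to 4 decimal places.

(9.0000, 3.1623, 3.1623, 5.0000)

cable 1: Δx=0.0000, Δy=9.0000; L_1 = √(Δx²+Δy²) = 9.0000
cable 2: Δx=-3.0000, Δy=-1.0000; L_2 = √(Δx²+Δy²) = 3.1623
cable 3: Δx=3.0000, Δy=-1.0000; L_3 = √(Δx²+Δy²) = 3.1623
cable 4: Δx=3.0000, Δy=4.0000; L_4 = √(Δx²+Δy²) = 5.0000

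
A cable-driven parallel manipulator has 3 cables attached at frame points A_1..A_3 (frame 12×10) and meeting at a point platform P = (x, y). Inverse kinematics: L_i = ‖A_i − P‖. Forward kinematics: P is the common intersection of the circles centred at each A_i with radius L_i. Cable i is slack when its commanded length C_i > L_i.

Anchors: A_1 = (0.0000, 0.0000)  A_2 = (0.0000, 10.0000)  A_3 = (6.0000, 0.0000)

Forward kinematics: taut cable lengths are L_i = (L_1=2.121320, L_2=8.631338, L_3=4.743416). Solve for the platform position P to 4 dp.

circle eqns → linear via eq_j − eq_1; set k_j = A_j·A_j − L_j²
k_1 = 0.0000+0.0000−4.5000 = -4.5000
0.0000·x − 20.0000·y = k_1−k_2 = -30.0000
-12.0000·x + 0.0000·y = k_1−k_3 = -18.0000
solve first two rows → x=1.5000, y=1.5000

(1.5000, 1.5000)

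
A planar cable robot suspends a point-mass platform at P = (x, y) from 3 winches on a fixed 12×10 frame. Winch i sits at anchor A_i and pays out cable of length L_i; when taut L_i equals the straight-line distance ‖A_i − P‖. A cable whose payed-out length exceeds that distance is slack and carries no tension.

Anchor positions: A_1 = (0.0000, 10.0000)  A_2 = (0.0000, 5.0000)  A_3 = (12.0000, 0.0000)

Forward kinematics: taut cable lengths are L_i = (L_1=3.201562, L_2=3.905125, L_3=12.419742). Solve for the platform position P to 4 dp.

circle eqns → linear via eq_j − eq_1; set q_j = A_j·A_j − L_j²
q_1 = 0.0000+100.0000−10.2500 = 89.7500
0.0000·x + 10.0000·y = q_1−q_2 = 80.0000
-24.0000·x + 20.0000·y = q_1−q_3 = 100.0000
solve first two rows → x=2.5000, y=8.0000

(2.5000, 8.0000)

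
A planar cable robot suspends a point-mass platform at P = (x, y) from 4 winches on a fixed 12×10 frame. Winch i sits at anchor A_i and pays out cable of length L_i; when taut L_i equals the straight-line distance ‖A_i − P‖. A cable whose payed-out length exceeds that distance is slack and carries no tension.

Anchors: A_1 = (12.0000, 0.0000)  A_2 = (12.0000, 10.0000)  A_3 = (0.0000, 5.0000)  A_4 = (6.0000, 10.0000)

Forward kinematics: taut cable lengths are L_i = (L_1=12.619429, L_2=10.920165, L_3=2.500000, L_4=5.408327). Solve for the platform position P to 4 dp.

expand ‖A_i−P‖²=L_i² and subtract eq 1 (q_i ≔ ‖A_i‖²−L_i²)
q_1 = 144.0000+0.0000−159.2500 = -15.2500
eq1−eq2 → [0.0000  -20.0000]·P = -140.0000
eq1−eq3 → [24.0000  -10.0000]·P = -34.0000
eq1−eq4 → [12.0000  -20.0000]·P = -122.0000
2×2 solve → P = (1.5000, 7.0000)
check cable 4: ‖A_4−P‖² = 29.2500 ≈ L_4² = 29.2500 ✓

(1.5000, 7.0000)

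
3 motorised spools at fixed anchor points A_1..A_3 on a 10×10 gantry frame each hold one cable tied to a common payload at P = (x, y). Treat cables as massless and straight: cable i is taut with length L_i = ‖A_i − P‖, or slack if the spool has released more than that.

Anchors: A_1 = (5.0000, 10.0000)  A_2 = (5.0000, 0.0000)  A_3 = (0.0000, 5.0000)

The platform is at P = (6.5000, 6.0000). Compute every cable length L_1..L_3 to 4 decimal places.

cable 1: Δx=-1.5000, Δy=4.0000; L_1 = √(Δx²+Δy²) = 4.2720
cable 2: Δx=-1.5000, Δy=-6.0000; L_2 = √(Δx²+Δy²) = 6.1847
cable 3: Δx=-6.5000, Δy=-1.0000; L_3 = √(Δx²+Δy²) = 6.5765

(4.2720, 6.1847, 6.5765)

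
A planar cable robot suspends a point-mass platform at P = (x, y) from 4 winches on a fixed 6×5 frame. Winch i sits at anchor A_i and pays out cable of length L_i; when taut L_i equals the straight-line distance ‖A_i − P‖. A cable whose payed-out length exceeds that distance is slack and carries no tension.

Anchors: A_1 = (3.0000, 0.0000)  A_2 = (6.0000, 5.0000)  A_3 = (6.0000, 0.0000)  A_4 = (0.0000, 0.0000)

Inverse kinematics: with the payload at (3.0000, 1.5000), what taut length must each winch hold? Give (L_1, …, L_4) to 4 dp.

(1.5000, 4.6098, 3.3541, 3.3541)

L_1: Δ = A_1−P = (0.0000, -1.5000) → ‖Δ‖ = √2.2500 = 1.5000
L_2: Δ = A_2−P = (3.0000, 3.5000) → ‖Δ‖ = √21.2500 = 4.6098
L_3: Δ = A_3−P = (3.0000, -1.5000) → ‖Δ‖ = √11.2500 = 3.3541
L_4: Δ = A_4−P = (-3.0000, -1.5000) → ‖Δ‖ = √11.2500 = 3.3541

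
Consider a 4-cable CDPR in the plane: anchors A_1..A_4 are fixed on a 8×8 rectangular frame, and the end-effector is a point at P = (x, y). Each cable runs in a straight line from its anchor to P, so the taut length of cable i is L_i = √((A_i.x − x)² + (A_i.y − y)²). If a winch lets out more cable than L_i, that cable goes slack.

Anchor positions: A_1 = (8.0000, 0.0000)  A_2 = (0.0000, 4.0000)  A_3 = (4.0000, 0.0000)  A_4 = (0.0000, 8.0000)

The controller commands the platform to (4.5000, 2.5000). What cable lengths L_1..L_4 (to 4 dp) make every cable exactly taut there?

L_1: Δ = A_1−P = (3.5000, -2.5000) → ‖Δ‖ = √18.5000 = 4.3012
L_2: Δ = A_2−P = (-4.5000, 1.5000) → ‖Δ‖ = √22.5000 = 4.7434
L_3: Δ = A_3−P = (-0.5000, -2.5000) → ‖Δ‖ = √6.5000 = 2.5495
L_4: Δ = A_4−P = (-4.5000, 5.5000) → ‖Δ‖ = √50.5000 = 7.1063

(4.3012, 4.7434, 2.5495, 7.1063)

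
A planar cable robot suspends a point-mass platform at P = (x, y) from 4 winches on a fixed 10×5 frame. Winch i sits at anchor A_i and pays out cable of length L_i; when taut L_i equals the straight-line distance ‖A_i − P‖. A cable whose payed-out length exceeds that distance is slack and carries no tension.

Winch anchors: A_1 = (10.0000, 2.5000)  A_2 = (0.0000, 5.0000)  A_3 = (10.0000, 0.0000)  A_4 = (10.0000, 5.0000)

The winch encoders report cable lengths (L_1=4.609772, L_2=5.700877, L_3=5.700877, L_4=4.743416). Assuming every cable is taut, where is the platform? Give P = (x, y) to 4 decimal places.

(5.5000, 3.5000)

circle eqns → linear via eq_j − eq_1; set k_j = A_j·A_j − L_j²
k_1 = 100.0000+6.2500−21.2500 = 85.0000
20.0000·x − 5.0000·y = k_1−k_2 = 92.5000
0.0000·x + 5.0000·y = k_1−k_3 = 17.5000
0.0000·x − 5.0000·y = k_1−k_4 = -17.5000
solve first two rows → x=5.5000, y=3.5000
check cable 4: ‖A_4−P‖² = 22.5000 ≈ L_4² = 22.5000 ✓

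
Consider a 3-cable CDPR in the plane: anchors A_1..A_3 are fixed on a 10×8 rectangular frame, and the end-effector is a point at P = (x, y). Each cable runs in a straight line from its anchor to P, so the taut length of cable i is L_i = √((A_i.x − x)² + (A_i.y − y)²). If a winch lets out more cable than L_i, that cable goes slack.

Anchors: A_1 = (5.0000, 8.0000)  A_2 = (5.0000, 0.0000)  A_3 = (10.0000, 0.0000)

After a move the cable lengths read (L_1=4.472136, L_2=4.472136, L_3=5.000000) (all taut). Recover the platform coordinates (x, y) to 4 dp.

(7.0000, 4.0000)

expand ‖A_i−P‖²=L_i² and subtract eq 1 (k_i ≔ ‖A_i‖²−L_i²)
k_1 = 25.0000+64.0000−20.0000 = 69.0000
eq1−eq2 → [0.0000  16.0000]·P = 64.0000
eq1−eq3 → [-10.0000  16.0000]·P = -6.0000
2×2 solve → P = (7.0000, 4.0000)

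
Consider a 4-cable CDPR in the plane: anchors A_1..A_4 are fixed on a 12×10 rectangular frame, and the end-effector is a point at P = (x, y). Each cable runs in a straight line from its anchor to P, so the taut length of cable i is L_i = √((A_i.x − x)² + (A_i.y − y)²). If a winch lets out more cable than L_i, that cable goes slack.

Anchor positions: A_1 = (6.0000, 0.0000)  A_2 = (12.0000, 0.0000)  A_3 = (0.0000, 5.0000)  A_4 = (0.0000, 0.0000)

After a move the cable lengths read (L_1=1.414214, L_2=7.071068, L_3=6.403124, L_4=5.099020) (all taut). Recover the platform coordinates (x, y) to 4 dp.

each cable: (A_i−P)·(A_i−P) = L_i²; let k_i = ‖A_i‖²−L_i²
k_1 = 36.0000+0.0000−2.0000 = 34.0000
row 1: -12.0000x + 0.0000y = -60.0000  (k_2=94.0000)
row 2: 12.0000x − 10.0000y = 50.0000  (k_3=-16.0000)
row 3: 12.0000x + 0.0000y = 60.0000  (k_4=-26.0000)
Cramer on rows 1–2 → x = 5.0000, y = 1.0000
check cable 4: ‖A_4−P‖² = 26.0000 ≈ L_4² = 26.0000 ✓

(5.0000, 1.0000)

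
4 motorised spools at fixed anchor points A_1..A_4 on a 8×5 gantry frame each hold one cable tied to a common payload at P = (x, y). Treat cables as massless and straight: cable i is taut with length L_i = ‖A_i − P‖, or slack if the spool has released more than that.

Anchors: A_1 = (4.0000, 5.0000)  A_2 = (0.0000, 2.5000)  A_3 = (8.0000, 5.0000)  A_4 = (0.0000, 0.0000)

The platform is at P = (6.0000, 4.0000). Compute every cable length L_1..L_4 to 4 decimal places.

(2.2361, 6.1847, 2.2361, 7.2111)

L_1: Δ = A_1−P = (-2.0000, 1.0000) → ‖Δ‖ = √5.0000 = 2.2361
L_2: Δ = A_2−P = (-6.0000, -1.5000) → ‖Δ‖ = √38.2500 = 6.1847
L_3: Δ = A_3−P = (2.0000, 1.0000) → ‖Δ‖ = √5.0000 = 2.2361
L_4: Δ = A_4−P = (-6.0000, -4.0000) → ‖Δ‖ = √52.0000 = 7.2111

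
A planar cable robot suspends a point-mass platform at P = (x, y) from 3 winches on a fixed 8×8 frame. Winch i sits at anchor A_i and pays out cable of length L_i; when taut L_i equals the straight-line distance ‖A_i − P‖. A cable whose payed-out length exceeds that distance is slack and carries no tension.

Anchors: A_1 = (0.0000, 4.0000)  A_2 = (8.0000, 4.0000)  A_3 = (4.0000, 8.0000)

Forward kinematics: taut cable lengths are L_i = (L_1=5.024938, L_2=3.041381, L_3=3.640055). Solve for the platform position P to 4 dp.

each cable: (A_i−P)·(A_i−P) = L_i²; let q_i = ‖A_i‖²−L_i²
q_1 = 0.0000+16.0000−25.2500 = -9.2500
row 1: -16.0000x + 0.0000y = -80.0000  (q_2=70.7500)
row 2: -8.0000x − 8.0000y = -76.0000  (q_3=66.7500)
Cramer on rows 1–2 → x = 5.0000, y = 4.5000

(5.0000, 4.5000)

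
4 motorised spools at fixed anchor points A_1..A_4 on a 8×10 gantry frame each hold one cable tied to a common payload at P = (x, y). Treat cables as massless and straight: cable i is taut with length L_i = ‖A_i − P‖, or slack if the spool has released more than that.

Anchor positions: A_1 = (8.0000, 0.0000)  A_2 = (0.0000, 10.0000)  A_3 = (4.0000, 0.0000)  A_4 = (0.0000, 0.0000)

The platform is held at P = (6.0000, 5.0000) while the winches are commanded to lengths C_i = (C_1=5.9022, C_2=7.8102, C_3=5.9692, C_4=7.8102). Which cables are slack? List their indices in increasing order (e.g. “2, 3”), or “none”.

cable 1: L_1 = ‖A_1−P‖ = 5.3852;  C_1 = 5.9022 → slack
cable 2: L_2 = ‖A_2−P‖ = 7.8102;  C_2 = 7.8102 → taut
cable 3: L_3 = ‖A_3−P‖ = 5.3852;  C_3 = 5.9692 → slack
cable 4: L_4 = ‖A_4−P‖ = 7.8102;  C_4 = 7.8102 → taut

1, 3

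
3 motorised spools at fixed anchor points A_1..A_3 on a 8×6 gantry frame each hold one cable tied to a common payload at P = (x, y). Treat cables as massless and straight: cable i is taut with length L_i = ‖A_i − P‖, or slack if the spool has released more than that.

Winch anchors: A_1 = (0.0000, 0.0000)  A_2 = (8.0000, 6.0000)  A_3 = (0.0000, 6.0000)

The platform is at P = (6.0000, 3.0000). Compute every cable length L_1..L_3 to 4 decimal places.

cable 1: Δx=-6.0000, Δy=-3.0000; L_1 = √(Δx²+Δy²) = 6.7082
cable 2: Δx=2.0000, Δy=3.0000; L_2 = √(Δx²+Δy²) = 3.6056
cable 3: Δx=-6.0000, Δy=3.0000; L_3 = √(Δx²+Δy²) = 6.7082

(6.7082, 3.6056, 6.7082)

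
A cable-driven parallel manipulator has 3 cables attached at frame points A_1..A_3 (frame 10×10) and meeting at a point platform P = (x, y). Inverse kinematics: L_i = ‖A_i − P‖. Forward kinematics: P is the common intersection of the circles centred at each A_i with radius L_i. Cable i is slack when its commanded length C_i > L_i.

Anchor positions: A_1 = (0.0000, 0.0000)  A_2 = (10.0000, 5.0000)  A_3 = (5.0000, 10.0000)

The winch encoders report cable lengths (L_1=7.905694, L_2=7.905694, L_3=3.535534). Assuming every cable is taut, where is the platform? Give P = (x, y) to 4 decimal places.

(2.5000, 7.5000)

each cable: (A_i−P)·(A_i−P) = L_i²; let k_i = ‖A_i‖²−L_i²
k_1 = 0.0000+0.0000−62.5000 = -62.5000
row 1: -20.0000x − 10.0000y = -125.0000  (k_2=62.5000)
row 2: -10.0000x − 20.0000y = -175.0000  (k_3=112.5000)
Cramer on rows 1–2 → x = 2.5000, y = 7.5000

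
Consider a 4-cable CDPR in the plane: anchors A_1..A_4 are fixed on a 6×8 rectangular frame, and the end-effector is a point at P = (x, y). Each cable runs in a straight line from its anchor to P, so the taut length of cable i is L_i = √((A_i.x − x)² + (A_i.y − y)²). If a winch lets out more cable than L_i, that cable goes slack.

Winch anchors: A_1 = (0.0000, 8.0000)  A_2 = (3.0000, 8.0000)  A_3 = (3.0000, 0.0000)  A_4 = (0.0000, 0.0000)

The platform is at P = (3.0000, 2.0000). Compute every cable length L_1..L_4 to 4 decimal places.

(6.7082, 6.0000, 2.0000, 3.6056)

cable 1: Δx=-3.0000, Δy=6.0000; L_1 = √(Δx²+Δy²) = 6.7082
cable 2: Δx=0.0000, Δy=6.0000; L_2 = √(Δx²+Δy²) = 6.0000
cable 3: Δx=0.0000, Δy=-2.0000; L_3 = √(Δx²+Δy²) = 2.0000
cable 4: Δx=-3.0000, Δy=-2.0000; L_4 = √(Δx²+Δy²) = 3.6056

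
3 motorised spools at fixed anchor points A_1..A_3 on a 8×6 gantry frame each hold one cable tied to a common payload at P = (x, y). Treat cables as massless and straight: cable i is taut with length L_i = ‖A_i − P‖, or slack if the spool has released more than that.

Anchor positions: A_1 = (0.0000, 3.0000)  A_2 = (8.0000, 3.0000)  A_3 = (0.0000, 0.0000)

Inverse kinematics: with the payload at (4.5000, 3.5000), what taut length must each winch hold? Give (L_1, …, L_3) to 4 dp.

L_1: Δ = A_1−P = (-4.5000, -0.5000) → ‖Δ‖ = √20.5000 = 4.5277
L_2: Δ = A_2−P = (3.5000, -0.5000) → ‖Δ‖ = √12.5000 = 3.5355
L_3: Δ = A_3−P = (-4.5000, -3.5000) → ‖Δ‖ = √32.5000 = 5.7009

(4.5277, 3.5355, 5.7009)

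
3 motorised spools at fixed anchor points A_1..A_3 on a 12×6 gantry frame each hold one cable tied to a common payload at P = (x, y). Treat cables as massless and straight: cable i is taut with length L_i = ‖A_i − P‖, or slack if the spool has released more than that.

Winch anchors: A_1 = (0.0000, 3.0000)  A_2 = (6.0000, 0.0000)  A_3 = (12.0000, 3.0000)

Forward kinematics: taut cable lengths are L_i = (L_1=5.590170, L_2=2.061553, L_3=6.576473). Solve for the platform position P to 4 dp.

(5.5000, 2.0000)

expand ‖A_i−P‖²=L_i² and subtract eq 1 (c_i ≔ ‖A_i‖²−L_i²)
c_1 = 0.0000+9.0000−31.2500 = -22.2500
eq1−eq2 → [-12.0000  6.0000]·P = -54.0000
eq1−eq3 → [-24.0000  0.0000]·P = -132.0000
2×2 solve → P = (5.5000, 2.0000)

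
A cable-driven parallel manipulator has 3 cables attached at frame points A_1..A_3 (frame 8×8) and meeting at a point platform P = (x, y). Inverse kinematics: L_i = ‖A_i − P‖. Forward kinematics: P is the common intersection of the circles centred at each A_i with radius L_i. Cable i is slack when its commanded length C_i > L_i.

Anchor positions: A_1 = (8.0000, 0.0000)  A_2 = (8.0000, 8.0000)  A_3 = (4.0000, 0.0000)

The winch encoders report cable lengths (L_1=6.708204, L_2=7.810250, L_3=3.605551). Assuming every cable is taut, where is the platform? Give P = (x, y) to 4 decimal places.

expand ‖A_i−P‖²=L_i² and subtract eq 1 (k_i ≔ ‖A_i‖²−L_i²)
k_1 = 64.0000+0.0000−45.0000 = 19.0000
eq1−eq2 → [0.0000  -16.0000]·P = -48.0000
eq1−eq3 → [8.0000  0.0000]·P = 16.0000
2×2 solve → P = (2.0000, 3.0000)

(2.0000, 3.0000)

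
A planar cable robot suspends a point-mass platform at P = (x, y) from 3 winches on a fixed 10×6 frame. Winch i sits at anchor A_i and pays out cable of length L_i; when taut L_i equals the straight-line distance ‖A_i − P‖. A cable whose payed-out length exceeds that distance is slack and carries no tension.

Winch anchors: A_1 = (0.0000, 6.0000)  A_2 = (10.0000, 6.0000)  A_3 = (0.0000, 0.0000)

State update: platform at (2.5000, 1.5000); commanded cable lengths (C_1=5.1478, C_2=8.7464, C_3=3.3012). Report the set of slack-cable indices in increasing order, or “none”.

3

i=1: geometric 5.1478 vs commanded 5.1478 ⇒ taut
i=2: geometric 8.7464 vs commanded 8.7464 ⇒ taut
i=3: geometric 2.9155 vs commanded 3.3012 ⇒ slack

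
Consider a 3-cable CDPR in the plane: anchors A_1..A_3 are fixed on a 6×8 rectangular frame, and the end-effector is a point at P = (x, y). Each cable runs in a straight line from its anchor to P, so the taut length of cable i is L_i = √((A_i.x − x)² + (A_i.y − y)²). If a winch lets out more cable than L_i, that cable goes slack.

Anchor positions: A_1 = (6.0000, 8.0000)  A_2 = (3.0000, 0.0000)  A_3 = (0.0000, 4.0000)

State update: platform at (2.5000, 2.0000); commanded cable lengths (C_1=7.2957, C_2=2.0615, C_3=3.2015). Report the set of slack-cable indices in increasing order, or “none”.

i=1: geometric 6.9462 vs commanded 7.2957 ⇒ slack
i=2: geometric 2.0616 vs commanded 2.0615 ⇒ taut
i=3: geometric 3.2016 vs commanded 3.2015 ⇒ taut

1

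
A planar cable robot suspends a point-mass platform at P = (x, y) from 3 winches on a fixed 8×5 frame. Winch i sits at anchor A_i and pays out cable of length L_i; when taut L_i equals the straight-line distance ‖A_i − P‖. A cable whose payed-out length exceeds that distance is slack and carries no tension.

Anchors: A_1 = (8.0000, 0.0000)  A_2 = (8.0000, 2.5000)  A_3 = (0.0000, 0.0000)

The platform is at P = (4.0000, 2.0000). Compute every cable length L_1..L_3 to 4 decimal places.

(4.4721, 4.0311, 4.4721)

L_1 = √((8.0000−4.0000)² + (0.0000−2.0000)²) = 4.4721
L_2 = √((8.0000−4.0000)² + (2.5000−2.0000)²) = 4.0311
L_3 = √((0.0000−4.0000)² + (0.0000−2.0000)²) = 4.4721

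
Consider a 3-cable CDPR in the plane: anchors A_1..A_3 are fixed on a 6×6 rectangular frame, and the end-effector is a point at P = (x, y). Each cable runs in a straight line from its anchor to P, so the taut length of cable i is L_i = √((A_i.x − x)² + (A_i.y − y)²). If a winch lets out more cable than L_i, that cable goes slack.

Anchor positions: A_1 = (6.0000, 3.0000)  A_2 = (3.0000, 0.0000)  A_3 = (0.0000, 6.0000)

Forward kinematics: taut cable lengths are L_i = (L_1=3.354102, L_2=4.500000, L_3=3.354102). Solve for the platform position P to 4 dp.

(3.0000, 4.5000)

each cable: (A_i−P)·(A_i−P) = L_i²; let k_i = ‖A_i‖²−L_i²
k_1 = 36.0000+9.0000−11.2500 = 33.7500
row 1: 6.0000x + 6.0000y = 45.0000  (k_2=-11.2500)
row 2: 12.0000x − 6.0000y = 9.0000  (k_3=24.7500)
Cramer on rows 1–2 → x = 3.0000, y = 4.5000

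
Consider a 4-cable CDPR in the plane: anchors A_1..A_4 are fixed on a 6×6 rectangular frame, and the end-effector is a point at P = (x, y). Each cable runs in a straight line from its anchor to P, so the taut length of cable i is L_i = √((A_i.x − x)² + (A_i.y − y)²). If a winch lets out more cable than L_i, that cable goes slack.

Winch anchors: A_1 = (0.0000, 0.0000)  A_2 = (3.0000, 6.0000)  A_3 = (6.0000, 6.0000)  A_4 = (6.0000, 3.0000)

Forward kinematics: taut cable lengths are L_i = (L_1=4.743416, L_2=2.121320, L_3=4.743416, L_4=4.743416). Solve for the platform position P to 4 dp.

(1.5000, 4.5000)

circle eqns → linear via eq_j − eq_1; set q_j = A_j·A_j − L_j²
q_1 = 0.0000+0.0000−22.5000 = -22.5000
-6.0000·x − 12.0000·y = q_1−q_2 = -63.0000
-12.0000·x − 12.0000·y = q_1−q_3 = -72.0000
-12.0000·x − 6.0000·y = q_1−q_4 = -45.0000
solve first two rows → x=1.5000, y=4.5000
check cable 4: ‖A_4−P‖² = 22.5000 ≈ L_4² = 22.5000 ✓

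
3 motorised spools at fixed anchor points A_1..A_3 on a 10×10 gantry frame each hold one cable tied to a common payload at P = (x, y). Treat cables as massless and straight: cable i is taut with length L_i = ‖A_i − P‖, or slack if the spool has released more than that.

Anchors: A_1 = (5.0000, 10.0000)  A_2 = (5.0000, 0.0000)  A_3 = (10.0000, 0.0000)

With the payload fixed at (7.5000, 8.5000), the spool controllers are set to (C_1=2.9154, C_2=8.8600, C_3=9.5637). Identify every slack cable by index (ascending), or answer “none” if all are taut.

i=1: geometric 2.9155 vs commanded 2.9154 ⇒ taut
i=2: geometric 8.8600 vs commanded 8.8600 ⇒ taut
i=3: geometric 8.8600 vs commanded 9.5637 ⇒ slack

3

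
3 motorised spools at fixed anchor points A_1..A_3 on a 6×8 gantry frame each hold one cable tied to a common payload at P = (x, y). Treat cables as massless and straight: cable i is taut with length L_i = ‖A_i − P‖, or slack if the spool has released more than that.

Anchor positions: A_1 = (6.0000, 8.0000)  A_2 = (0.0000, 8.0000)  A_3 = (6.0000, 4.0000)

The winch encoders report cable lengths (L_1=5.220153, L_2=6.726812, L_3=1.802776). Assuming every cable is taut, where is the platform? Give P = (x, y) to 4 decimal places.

expand ‖A_i−P‖²=L_i² and subtract eq 1 (c_i ≔ ‖A_i‖²−L_i²)
c_1 = 36.0000+64.0000−27.2500 = 72.7500
eq1−eq2 → [12.0000  0.0000]·P = 54.0000
eq1−eq3 → [0.0000  8.0000]·P = 24.0000
2×2 solve → P = (4.5000, 3.0000)

(4.5000, 3.0000)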